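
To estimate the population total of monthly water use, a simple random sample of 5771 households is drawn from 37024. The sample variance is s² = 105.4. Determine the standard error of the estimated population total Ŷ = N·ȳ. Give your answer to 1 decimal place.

Var(Ŷ) = N²·Var(ȳ) = N²·(1 − n/N)·s²/n.
f = 5771/37024 = 0.15587187; Var(ȳ) = 0.84412813·105.4/5771 = 0.01541693.
Var(Ŷ) = 37024² · 0.01541693 = 2.1133167 × 10^7.
SE(Ŷ) = √(2.1133167 × 10^7) = 4597.1.

4597.1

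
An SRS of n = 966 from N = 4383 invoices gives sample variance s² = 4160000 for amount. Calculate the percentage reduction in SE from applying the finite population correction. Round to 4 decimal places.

11.7049

f = n/N = 966/4383 = 0.22039699.
SE_no-fpc = √(s²/n) = 65.623305; SE_fpc = √((1−f)s²/n) = 57.942183.
Ratio = √(1−f) = 0.88295131. Reduction = 100·(1 − 0.88295131) = 11.7049%.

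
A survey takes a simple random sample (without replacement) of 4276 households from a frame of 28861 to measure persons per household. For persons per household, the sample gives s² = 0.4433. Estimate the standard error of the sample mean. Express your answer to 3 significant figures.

Under SRS without replacement, Var(ȳ) = (1 − f)·s²/n with f = n/N = 4276/28861 = 0.14815841.
Var(ȳ) = (1 − 0.14815841)·0.4433/4276 = 0.85184159·1.0367166 × 10^-4 = 8.8311828 × 10^-5.
SE(ȳ) = √(8.8311828 × 10^-5) = 0.00940.

0.00940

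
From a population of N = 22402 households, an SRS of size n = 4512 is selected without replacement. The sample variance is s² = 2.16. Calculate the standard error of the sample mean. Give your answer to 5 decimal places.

0.01955

Under SRS without replacement, Var(ȳ) = (1 − f)·s²/n with f = n/N = 4512/22402 = 0.20141059.
Var(ȳ) = (1 − 0.20141059)·2.16/4512 = 0.79858941·4.787234 × 10^-4 = 3.8230344 × 10^-4.
SE(ȳ) = √(3.8230344 × 10^-4) = 0.01955.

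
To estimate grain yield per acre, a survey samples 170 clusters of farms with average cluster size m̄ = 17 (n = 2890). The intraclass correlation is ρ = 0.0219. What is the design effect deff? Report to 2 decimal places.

1.35

deff = 1 + (17 − 1)·0.0219 = 1 + 0.3504 = 1.3504.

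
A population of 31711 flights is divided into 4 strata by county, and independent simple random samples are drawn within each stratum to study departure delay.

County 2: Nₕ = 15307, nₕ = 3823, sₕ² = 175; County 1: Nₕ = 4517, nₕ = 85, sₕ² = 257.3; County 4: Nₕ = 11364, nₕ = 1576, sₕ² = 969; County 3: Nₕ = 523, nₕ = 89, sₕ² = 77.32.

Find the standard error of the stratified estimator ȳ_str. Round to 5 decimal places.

0.36942

Var(ȳ_str) = Σₕ Wₕ²(1 − fₕ)sₕ²/nₕ with Wₕ = Nₕ/N, N = 31711.
County 2: Wₕ = 0.48270316; term = 0.48270316²·(1 − 0.24975501)·175/3823 = 0.0080019741.
County 1: Wₕ = 0.14244269; term = 0.14244269²·(1 − 0.01881780)·257.3/85 = 0.060263011.
County 4: Wₕ = 0.35836145; term = 0.35836145²·(1 − 0.13868356)·969/1576 = 0.068010016.
County 3: Wₕ = 0.01649270; term = 0.01649270²·(1 − 0.17017208)·77.32/89 = 1.960981 × 10^-4.
Sum = 0.1364711.
SE = √(0.1364711) = 0.36942.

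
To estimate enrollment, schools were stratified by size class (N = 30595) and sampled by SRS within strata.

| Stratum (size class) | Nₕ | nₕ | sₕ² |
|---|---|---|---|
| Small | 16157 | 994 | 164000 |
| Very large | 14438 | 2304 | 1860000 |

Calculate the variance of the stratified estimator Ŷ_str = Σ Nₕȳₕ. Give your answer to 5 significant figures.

Var(Ŷ_str) = Σₕ Nₕ²(1 − fₕ)sₕ²/nₕ.
Small: 16157²·(1 − 994/16157)·164000/994 = 4.0420653 × 10^10.
Very large: 14438²·(1 − 2304/14438)·1860000/2304 = 1.4142999 × 10^11.
Sum = 1.8185064 × 10^11.

1.8185 × 10^11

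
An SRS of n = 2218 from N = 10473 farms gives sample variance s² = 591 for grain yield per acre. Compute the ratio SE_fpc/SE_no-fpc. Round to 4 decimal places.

0.8878

f = n/N = 2218/10473 = 0.21178268.
SE_no-fpc = √(s²/n) = 0.51619402; SE_fpc = √((1−f)s²/n) = 0.45828533.
Ratio = √(1−f) = 0.88781604.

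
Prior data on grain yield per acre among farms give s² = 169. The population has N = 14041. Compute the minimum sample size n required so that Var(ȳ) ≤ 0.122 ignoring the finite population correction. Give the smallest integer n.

Without fpc, n₀ = s²/D = 169/0.122 = 1385.2459.
Rounding up, n = 1386.

1386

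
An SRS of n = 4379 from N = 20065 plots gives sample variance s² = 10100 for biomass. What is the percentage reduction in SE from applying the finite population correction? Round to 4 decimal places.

f = n/N = 4379/20065 = 0.21824072.
SE_no-fpc = √(s²/n) = 1.5187043; SE_fpc = √((1−f)s²/n) = 1.3427951.
Ratio = √(1−f) = 0.88417152. Reduction = 100·(1 − 0.88417152) = 11.5828%.

11.5828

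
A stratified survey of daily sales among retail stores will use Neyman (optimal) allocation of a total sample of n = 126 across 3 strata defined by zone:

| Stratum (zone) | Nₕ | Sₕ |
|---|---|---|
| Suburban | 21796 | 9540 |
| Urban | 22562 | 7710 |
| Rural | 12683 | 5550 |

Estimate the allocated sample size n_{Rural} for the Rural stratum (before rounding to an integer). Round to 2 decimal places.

Neyman allocation: nₕ = n·NₕSₕ / Σⱼ NⱼSⱼ.
Σ NⱼSⱼ = 21796·9540 + 22562·7710 + 12683·5550 = 4.5227751 × 10^8.
n_{Rural} = 126·12683·5550 / (4.5227751 × 10^8) = 19.61.

19.61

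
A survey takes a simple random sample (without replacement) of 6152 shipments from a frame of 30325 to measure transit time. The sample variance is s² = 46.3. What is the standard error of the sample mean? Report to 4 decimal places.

Under SRS without replacement, Var(ȳ) = (1 − f)·s²/n with f = n/N = 6152/30325 = 0.20286892.
Var(ȳ) = (1 − 0.20286892)·46.3/6152 = 0.79713108·0.0075260078 = 0.0059992147.
SE(ȳ) = √(0.0059992147) = 0.0775.

0.0775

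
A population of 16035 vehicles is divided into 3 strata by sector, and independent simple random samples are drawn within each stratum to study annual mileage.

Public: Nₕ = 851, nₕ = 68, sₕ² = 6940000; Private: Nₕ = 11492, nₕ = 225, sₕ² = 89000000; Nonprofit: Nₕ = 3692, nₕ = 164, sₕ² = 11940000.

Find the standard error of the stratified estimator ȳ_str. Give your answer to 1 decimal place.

Var(ȳ_str) = Σₕ Wₕ²(1 − fₕ)sₕ²/nₕ with Wₕ = Nₕ/N, N = 16035.
Public: Wₕ = 0.05307141; term = 0.05307141²·(1 − 0.07990599)·6940000/68 = 264.48677.
Private: Wₕ = 0.71668226; term = 0.71668226²·(1 − 0.01957884)·89000000/225 = 199192.72.
Nonprofit: Wₕ = 0.23024634; term = 0.23024634²·(1 − 0.04442037)·11940000/164 = 3688.186.
Sum = 203145.39.
SE = √(203145.39) = 450.7.

450.7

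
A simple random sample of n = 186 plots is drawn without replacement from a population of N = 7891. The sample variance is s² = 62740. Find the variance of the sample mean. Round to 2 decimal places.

Under SRS without replacement, Var(ȳ) = (1 − f)·s²/n with f = n/N = 186/7891 = 0.02357116.
Var(ȳ) = (1 − 0.02357116)·62740/186 = 0.97642884·337.31183 = 329.361.

329.36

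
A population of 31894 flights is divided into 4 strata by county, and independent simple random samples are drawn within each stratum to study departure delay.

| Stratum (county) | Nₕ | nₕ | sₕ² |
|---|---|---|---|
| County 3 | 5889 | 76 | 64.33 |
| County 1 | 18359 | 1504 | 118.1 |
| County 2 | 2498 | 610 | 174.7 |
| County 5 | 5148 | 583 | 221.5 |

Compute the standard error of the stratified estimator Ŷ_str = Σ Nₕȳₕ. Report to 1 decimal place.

Var(Ŷ_str) = Σₕ Nₕ²(1 − fₕ)sₕ²/nₕ.
County 3: 5889²·(1 − 76/5889)·64.33/76 = 2.8976227 × 10^7.
County 1: 18359²·(1 − 1504/18359)·118.1/1504 = 2.4298521 × 10^7.
County 2: 2498²·(1 − 610/2498)·174.7/610 = 1.3506956 × 10^6.
County 5: 5148²·(1 − 583/5148)·221.5/583 = 8.9286232 × 10^6.
Sum = 6.3554067 × 10^7.
SE = √(6.3554067 × 10^7) = 7972.1.

7972.1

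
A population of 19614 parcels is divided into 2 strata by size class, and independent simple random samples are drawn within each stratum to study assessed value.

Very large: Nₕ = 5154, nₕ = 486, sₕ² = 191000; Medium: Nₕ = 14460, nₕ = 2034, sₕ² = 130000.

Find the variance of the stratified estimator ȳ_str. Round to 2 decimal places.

Var(ȳ_str) = Σₕ Wₕ²(1 − fₕ)sₕ²/nₕ with Wₕ = Nₕ/N, N = 19614.
Very large: Wₕ = 0.26277149; term = 0.26277149²·(1 − 0.09429569)·191000/486 = 24.577631.
Medium: Wₕ = 0.73722851; term = 0.73722851²·(1 − 0.14066390)·130000/2034 = 29.851056.
Sum = 54.428687.

54.43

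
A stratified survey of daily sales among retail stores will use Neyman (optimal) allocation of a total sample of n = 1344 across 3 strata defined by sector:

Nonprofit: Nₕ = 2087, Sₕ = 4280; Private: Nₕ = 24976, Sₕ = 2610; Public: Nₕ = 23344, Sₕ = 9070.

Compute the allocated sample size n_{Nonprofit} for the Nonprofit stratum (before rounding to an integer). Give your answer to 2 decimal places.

42.00

Neyman allocation: nₕ = n·NₕSₕ / Σⱼ NⱼSⱼ.
Σ NⱼSⱼ = 2087·4280 + 24976·2610 + 23344·9070 = 2.858498 × 10^8.
n_{Nonprofit} = 1344·2087·4280 / (2.858498 × 10^8) = 42.00.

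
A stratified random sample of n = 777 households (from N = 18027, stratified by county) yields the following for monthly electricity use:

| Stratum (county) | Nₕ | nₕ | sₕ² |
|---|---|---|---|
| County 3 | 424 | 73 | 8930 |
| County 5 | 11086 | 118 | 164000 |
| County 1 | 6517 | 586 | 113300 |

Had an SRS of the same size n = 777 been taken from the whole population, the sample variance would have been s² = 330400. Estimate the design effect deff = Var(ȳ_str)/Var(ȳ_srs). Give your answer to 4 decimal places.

1.3347

Var(ȳ_str) = Σ Wₕ²(1−fₕ)sₕ²/nₕ with Wₕ = Nₕ/18027:
  County 3: (424/18027)²·(1−73/424)·8930/73 = 0.05602149
  County 5: (11086/18027)²·(1−118/11086)·164000/118 = 520.01664
  County 1: (6517/18027)²·(1−586/6517)·113300/586 = 22.996462
  → Var(ȳ_str) = 543.06912.
Var(ȳ_srs) = (1 − 777/18027)·330400/777 = 406.89716.
deff = 543.06912 / 406.89716 = 1.3347.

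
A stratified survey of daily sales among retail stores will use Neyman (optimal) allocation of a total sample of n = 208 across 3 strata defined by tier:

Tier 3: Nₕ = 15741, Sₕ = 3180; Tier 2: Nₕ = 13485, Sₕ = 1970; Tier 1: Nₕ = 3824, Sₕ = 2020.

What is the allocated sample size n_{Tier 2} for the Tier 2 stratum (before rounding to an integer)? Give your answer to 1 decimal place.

Neyman allocation: nₕ = n·NₕSₕ / Σⱼ NⱼSⱼ.
Σ NⱼSⱼ = 15741·3180 + 13485·1970 + 3824·2020 = 8.434631 × 10^7.
n_{Tier 2} = 208·13485·1970 / (8.434631 × 10^7) = 65.5.

65.5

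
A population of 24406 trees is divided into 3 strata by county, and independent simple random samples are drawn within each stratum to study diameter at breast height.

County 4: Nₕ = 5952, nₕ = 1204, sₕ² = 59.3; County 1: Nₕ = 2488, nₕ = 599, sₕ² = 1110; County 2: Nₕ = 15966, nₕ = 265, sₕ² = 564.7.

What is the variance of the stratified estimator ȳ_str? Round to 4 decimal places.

Var(ȳ_str) = Σₕ Wₕ²(1 − fₕ)sₕ²/nₕ with Wₕ = Nₕ/N, N = 24406.
County 4: Wₕ = 0.24387446; term = 0.24387446²·(1 − 0.20228495)·59.3/1204 = 0.0023367305.
County 1: Wₕ = 0.10194215; term = 0.10194215²·(1 − 0.24075563)·1110/599 = 0.014621276.
County 2: Wₕ = 0.65418340; term = 0.65418340²·(1 − 0.01659777)·564.7/265 = 0.8968135.
Sum = 0.91377151.

0.9138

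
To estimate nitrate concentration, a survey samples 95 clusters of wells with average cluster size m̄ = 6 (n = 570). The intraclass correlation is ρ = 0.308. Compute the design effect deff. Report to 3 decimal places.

deff = 1 + (6 − 1)·0.308 = 1 + 1.54 = 2.54.

2.540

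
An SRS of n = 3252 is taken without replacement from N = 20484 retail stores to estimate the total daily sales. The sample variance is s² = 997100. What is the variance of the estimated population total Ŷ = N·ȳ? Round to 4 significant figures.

1.082 × 10^11

Var(Ŷ) = N²·Var(ȳ) = N²·(1 − n/N)·s²/n.
f = 3252/20484 = 0.15875806; Var(ȳ) = 0.84124194·997100/3252 = 257.9343.
Var(Ŷ) = 20484² · 257.9343 = 1.0822775 × 10^11.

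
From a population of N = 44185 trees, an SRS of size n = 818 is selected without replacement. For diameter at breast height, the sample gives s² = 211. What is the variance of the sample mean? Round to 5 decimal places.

Under SRS without replacement, Var(ȳ) = (1 − f)·s²/n with f = n/N = 818/44185 = 0.01851307.
Var(ȳ) = (1 − 0.01851307)·211/818 = 0.98148693·0.25794621 = 0.25317083.

0.25317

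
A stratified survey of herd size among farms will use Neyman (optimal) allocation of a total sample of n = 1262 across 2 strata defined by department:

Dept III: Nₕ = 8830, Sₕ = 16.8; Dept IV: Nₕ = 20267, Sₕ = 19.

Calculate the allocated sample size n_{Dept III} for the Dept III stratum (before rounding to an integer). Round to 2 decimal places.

350.96

Neyman allocation: nₕ = n·NₕSₕ / Σⱼ NⱼSⱼ.
Σ NⱼSⱼ = 8830·16.8 + 20267·19 = 533417.
n_{Dept III} = 1262·8830·16.8 / 533417 = 350.96.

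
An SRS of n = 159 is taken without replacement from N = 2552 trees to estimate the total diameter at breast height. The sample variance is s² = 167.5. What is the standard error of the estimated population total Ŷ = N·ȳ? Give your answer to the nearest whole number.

Var(Ŷ) = N²·Var(ȳ) = N²·(1 − n/N)·s²/n.
f = 159/2552 = 0.06230408; Var(ȳ) = 0.93769592·167.5/159 = 0.98782432.
Var(Ŷ) = 2552² · 0.98782432 = 6.4334074 × 10^6.
SE(Ŷ) = √(6.4334074 × 10^6) = 2536.

2536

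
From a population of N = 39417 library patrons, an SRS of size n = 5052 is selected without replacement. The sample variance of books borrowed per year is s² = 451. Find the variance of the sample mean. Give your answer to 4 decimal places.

Under SRS without replacement, Var(ȳ) = (1 − f)·s²/n with f = n/N = 5052/39417 = 0.12816805.
Var(ȳ) = (1 − 0.12816805)·451/5052 = 0.87183195·0.089271576 = 0.077829812.

0.0778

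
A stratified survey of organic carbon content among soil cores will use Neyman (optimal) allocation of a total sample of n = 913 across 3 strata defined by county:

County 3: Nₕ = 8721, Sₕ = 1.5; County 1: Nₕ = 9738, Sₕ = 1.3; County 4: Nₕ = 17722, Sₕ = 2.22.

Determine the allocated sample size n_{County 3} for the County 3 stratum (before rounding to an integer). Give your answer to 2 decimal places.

Neyman allocation: nₕ = n·NₕSₕ / Σⱼ NⱼSⱼ.
Σ NⱼSⱼ = 8721·1.5 + 9738·1.3 + 17722·2.22 = 65083.74.
n_{County 3} = 913·8721·1.5 / 65083.74 = 183.51.

183.51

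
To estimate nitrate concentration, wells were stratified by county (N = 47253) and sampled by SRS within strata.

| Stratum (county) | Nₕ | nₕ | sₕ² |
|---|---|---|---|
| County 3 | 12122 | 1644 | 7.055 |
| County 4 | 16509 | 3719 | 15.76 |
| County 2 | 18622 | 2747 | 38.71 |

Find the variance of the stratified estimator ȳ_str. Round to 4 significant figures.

Var(ȳ_str) = Σₕ Wₕ²(1 − fₕ)sₕ²/nₕ with Wₕ = Nₕ/N, N = 47253.
County 3: Wₕ = 0.25653398; term = 0.25653398²·(1 − 0.13562118)·7.055/1644 = 2.4411199 × 10^-4.
County 4: Wₕ = 0.34937464; term = 0.34937464²·(1 − 0.22527106)·15.76/3719 = 4.0073989 × 10^-4.
County 2: Wₕ = 0.39409138; term = 0.39409138²·(1 − 0.14751369)·38.71/2747 = 0.0018657171.
Sum = 0.002510569.

0.002511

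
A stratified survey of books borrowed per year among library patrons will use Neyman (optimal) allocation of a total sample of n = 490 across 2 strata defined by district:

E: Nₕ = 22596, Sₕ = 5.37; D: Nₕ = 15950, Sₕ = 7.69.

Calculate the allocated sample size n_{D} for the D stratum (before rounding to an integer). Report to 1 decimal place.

246.3

Neyman allocation: nₕ = n·NₕSₕ / Σⱼ NⱼSⱼ.
Σ NⱼSⱼ = 22596·5.37 + 15950·7.69 = 243996.02.
n_{D} = 490·15950·7.69 / 243996.02 = 246.3.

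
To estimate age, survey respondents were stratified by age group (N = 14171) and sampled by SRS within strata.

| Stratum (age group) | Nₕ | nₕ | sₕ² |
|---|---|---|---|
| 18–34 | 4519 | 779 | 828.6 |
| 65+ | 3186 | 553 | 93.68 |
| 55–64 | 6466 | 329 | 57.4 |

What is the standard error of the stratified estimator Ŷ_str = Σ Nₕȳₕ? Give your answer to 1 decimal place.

Var(Ŷ_str) = Σₕ Nₕ²(1 − fₕ)sₕ²/nₕ.
18–34: 4519²·(1 − 779/4519)·828.6/779 = 1.7977174 × 10^7.
65+: 3186²·(1 − 553/3186)·93.68/553 = 1.4210795 × 10^6.
55–64: 6466²·(1 − 329/6466)·57.4/329 = 6.923215 × 10^6.
Sum = 2.6321469 × 10^7.
SE = √(2.6321469 × 10^7) = 5130.4.

5130.4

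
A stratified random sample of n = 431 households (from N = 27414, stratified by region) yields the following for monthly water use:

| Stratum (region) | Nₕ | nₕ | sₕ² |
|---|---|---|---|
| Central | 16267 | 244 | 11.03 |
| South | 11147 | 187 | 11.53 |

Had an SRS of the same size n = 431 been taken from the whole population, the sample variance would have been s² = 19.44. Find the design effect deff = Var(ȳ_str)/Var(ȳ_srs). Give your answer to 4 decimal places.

0.5789

Var(ȳ_str) = Σ Wₕ²(1−fₕ)sₕ²/nₕ with Wₕ = Nₕ/27414:
  Central: (16267/27414)²·(1−244/16267)·11.03/244 = 0.015678054
  South: (11147/27414)²·(1−187/11147)·11.53/187 = 0.010023316
  → Var(ȳ_str) = 0.02570137.
Var(ȳ_srs) = (1 − 431/27414)·19.44/431 = 0.044395282.
deff = 0.02570137 / 0.044395282 = 0.5789.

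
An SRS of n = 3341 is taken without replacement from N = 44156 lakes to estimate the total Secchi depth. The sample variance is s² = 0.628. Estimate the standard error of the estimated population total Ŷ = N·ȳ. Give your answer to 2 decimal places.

582.03

Var(Ŷ) = N²·Var(ȳ) = N²·(1 − n/N)·s²/n.
f = 3341/44156 = 0.07566356; Var(ȳ) = 0.92433644·0.628/3341 = 1.7374537 × 10^-4.
Var(Ŷ) = 44156² · (1.7374537 × 10^-4) = 338760.44.
SE(Ŷ) = √(338760.44) = 582.03.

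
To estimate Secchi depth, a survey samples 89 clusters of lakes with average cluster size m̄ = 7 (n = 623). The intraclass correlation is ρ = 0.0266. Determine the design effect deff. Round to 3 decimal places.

1.160

deff = 1 + (7 − 1)·0.0266 = 1 + 0.1596 = 1.1596.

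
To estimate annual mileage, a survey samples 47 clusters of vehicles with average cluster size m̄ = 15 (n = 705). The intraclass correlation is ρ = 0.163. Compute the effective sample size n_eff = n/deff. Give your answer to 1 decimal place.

deff = 1 + (15 − 1)·0.163 = 1 + 2.282 = 3.282.
n_eff = 705 / 3.282 = 214.8.

214.8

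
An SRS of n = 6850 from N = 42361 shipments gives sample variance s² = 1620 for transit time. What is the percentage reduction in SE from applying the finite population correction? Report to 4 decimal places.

8.4416

f = n/N = 6850/42361 = 0.16170534.
SE_no-fpc = √(s²/n) = 0.4863089; SE_fpc = √((1−f)s²/n) = 0.44525681.
Ratio = √(1−f) = 0.91558433. Reduction = 100·(1 − 0.91558433) = 8.4416%.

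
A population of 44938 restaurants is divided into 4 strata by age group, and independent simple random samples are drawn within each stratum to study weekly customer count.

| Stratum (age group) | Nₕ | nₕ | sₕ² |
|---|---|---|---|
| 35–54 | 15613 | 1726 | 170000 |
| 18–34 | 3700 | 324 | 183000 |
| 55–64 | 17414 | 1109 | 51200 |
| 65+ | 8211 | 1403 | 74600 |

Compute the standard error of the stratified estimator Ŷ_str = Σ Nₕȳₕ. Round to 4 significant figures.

Var(Ŷ_str) = Σₕ Nₕ²(1 − fₕ)sₕ²/nₕ.
35–54: 15613²·(1 − 1726/15613)·170000/1726 = 2.1355165 × 10^10.
18–34: 3700²·(1 − 324/3700)·183000/324 = 7.0552148 × 10^9.
55–64: 17414²·(1 − 1109/17414)·51200/1109 = 1.3108644 × 10^10.
65+: 8211²·(1 − 1403/8211)·74600/1403 = 2.9723282 × 10^9.
Sum = 4.4491352 × 10^10.
SE = √(4.4491352 × 10^10) = 210900.

210900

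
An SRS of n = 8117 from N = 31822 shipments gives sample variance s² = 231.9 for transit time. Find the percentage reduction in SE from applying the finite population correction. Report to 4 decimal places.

13.6910

f = n/N = 8117/31822 = 0.25507511.
SE_no-fpc = √(s²/n) = 0.16902564; SE_fpc = √((1−f)s²/n) = 0.1458844.
Ratio = √(1−f) = 0.86309032. Reduction = 100·(1 − 0.86309032) = 13.6910%.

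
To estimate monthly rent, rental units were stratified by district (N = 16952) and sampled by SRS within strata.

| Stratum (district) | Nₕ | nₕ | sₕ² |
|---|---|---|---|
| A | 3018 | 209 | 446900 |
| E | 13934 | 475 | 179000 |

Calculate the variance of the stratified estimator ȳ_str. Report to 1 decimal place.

309.0

Var(ȳ_str) = Σₕ Wₕ²(1 − fₕ)sₕ²/nₕ with Wₕ = Nₕ/N, N = 16952.
A: Wₕ = 0.17803209; term = 0.17803209²·(1 − 0.06925116)·446900/209 = 63.080214.
E: Wₕ = 0.82196791; term = 0.82196791²·(1 − 0.03408928)·179000/475 = 245.92696.
Sum = 309.00717.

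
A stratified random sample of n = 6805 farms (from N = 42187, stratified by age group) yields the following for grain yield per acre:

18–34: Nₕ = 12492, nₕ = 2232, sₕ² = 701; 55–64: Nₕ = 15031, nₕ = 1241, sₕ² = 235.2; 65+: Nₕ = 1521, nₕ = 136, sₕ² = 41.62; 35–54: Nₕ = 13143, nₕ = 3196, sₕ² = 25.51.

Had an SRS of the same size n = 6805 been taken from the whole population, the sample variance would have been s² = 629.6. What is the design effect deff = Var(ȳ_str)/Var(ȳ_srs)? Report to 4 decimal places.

Var(ȳ_str) = Σ Wₕ²(1−fₕ)sₕ²/nₕ with Wₕ = Nₕ/42187:
  18–34: (12492/42187)²·(1−2232/12492)·701/2232 = 0.022617567
  55–64: (15031/42187)²·(1−1241/15031)·235.2/1241 = 0.022072951
  65+: (1521/42187)²·(1−136/1521)·41.62/136 = 3.6223038 × 10^-4
  35–54: (13143/42187)²·(1−3196/13143)·25.51/3196 = 5.8631773 × 10^-4
  → Var(ȳ_str) = 0.045639066.
Var(ȳ_srs) = (1 − 6805/42187)·629.6/6805 = 0.077596177.
deff = 0.045639066 / 0.077596177 = 0.5882.

0.5882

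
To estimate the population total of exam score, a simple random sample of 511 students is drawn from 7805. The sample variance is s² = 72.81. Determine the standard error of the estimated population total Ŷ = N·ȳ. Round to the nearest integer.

2848

Var(Ŷ) = N²·Var(ȳ) = N²·(1 − n/N)·s²/n.
f = 511/7805 = 0.06547085; Var(ȳ) = 0.93452915·72.81/511 = 0.13315669.
Var(Ŷ) = 7805² · 0.13315669 = 8.1116426 × 10^6.
SE(Ŷ) = √(8.1116426 × 10^6) = 2848.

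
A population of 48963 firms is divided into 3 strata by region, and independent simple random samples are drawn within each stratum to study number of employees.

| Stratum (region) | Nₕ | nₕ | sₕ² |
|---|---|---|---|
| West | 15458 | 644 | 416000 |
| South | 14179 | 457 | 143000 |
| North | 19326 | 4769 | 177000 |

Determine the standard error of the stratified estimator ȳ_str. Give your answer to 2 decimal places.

9.56

Var(ȳ_str) = Σₕ Wₕ²(1 − fₕ)sₕ²/nₕ with Wₕ = Nₕ/N, N = 48963.
West: Wₕ = 0.31570778; term = 0.31570778²·(1 − 0.04166128)·416000/644 = 61.701691.
South: Wₕ = 0.28958601; term = 0.28958601²·(1 − 0.03223076)·143000/457 = 25.394918.
North: Wₕ = 0.39470621; term = 0.39470621²·(1 − 0.24676601)·177000/4769 = 4.355357.
Sum = 91.451966.
SE = √(91.451966) = 9.56.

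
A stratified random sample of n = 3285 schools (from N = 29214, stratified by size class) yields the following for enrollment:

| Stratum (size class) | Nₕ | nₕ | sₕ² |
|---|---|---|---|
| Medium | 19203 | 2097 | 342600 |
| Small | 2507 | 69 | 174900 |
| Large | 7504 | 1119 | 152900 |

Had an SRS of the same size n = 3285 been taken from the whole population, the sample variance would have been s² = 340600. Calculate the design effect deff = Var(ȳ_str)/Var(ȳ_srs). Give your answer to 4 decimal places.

Var(ȳ_str) = Σ Wₕ²(1−fₕ)sₕ²/nₕ with Wₕ = Nₕ/29214:
  Medium: (19203/29214)²·(1−2097/19203)·342600/2097 = 62.881722
  Small: (2507/29214)²·(1−69/2507)·174900/69 = 18.152929
  Large: (7504/29214)²·(1−1119/7504)·152900/1119 = 7.6709487
  → Var(ȳ_str) = 88.7056.
Var(ȳ_srs) = (1 − 3285/29214)·340600/3285 = 92.024616.
deff = 88.7056 / 92.024616 = 0.9639.

0.9639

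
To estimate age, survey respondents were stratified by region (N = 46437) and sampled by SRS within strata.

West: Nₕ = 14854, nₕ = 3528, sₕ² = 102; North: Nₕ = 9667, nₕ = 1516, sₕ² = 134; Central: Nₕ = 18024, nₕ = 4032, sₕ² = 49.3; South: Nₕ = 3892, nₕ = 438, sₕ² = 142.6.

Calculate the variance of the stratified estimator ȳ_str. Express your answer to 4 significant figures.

Var(ȳ_str) = Σₕ Wₕ²(1 − fₕ)sₕ²/nₕ with Wₕ = Nₕ/N, N = 46437.
West: Wₕ = 0.31987424; term = 0.31987424²·(1 − 0.23751178)·102/3528 = 0.0022556061.
North: Wₕ = 0.20817452; term = 0.20817452²·(1 − 0.15682218)·134/1516 = 0.0032298317.
Central: Wₕ = 0.38813877; term = 0.38813877²·(1 − 0.22370173)·49.3/4032 = 0.001429977.
South: Wₕ = 0.08381248; term = 0.08381248²·(1 − 0.11253854)·142.6/438 = 0.0020296085.
Sum = 0.0089450233.

0.008945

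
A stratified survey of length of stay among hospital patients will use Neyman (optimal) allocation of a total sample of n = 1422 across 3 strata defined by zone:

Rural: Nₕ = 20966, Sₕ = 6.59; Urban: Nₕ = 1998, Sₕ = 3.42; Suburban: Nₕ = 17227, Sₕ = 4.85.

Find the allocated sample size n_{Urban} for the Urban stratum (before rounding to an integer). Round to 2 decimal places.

42.51

Neyman allocation: nₕ = n·NₕSₕ / Σⱼ NⱼSⱼ.
Σ NⱼSⱼ = 20966·6.59 + 1998·3.42 + 17227·4.85 = 228550.05.
n_{Urban} = 1422·1998·3.42 / 228550.05 = 42.51.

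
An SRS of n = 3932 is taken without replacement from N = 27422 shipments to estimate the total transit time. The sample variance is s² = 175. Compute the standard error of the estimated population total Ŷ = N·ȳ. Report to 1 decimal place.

Var(Ŷ) = N²·Var(ȳ) = N²·(1 − n/N)·s²/n.
f = 3932/27422 = 0.14338852; Var(ȳ) = 0.85661148·175/3932 = 0.038124875.
Var(Ŷ) = 27422² · 0.038124875 = 2.8668613 × 10^7.
SE(Ŷ) = √(2.8668613 × 10^7) = 5354.3.

5354.3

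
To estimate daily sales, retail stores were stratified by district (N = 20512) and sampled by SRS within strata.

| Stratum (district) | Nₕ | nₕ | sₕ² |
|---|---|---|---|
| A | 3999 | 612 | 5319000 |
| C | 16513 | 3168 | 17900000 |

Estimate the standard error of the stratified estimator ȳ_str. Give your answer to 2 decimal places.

56.91

Var(ȳ_str) = Σₕ Wₕ²(1 − fₕ)sₕ²/nₕ with Wₕ = Nₕ/N, N = 20512.
A: Wₕ = 0.19495905; term = 0.19495905²·(1 − 0.15303826)·5319000/612 = 279.78804.
C: Wₕ = 0.80504095; term = 0.80504095²·(1 − 0.19184885)·17900000/3168 = 2959.3505.
Sum = 3239.1385.
SE = √(3239.1385) = 56.91.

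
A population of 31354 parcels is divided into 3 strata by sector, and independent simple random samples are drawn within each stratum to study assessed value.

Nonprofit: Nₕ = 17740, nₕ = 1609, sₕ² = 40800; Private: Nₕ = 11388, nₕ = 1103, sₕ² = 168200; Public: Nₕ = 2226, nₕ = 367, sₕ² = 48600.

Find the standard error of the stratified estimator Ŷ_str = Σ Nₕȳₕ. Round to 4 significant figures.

160200

Var(Ŷ_str) = Σₕ Nₕ²(1 − fₕ)sₕ²/nₕ.
Nonprofit: 17740²·(1 − 1609/17740)·40800/1609 = 7.2563634 × 10^9.
Private: 11388²·(1 − 1103/11388)·168200/1103 = 1.7860855 × 10^10.
Public: 2226²·(1 − 367/2226)·48600/367 = 5.4799268 × 10^8.
Sum = 2.5665211 × 10^10.
SE = √(2.5665211 × 10^10) = 160200.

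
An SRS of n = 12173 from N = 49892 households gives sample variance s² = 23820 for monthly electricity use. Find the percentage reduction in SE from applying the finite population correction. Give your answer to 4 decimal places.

f = n/N = 12173/49892 = 0.24398701.
SE_no-fpc = √(s²/n) = 1.398853; SE_fpc = √((1−f)s²/n) = 1.2162888.
Ratio = √(1−f) = 0.86949007. Reduction = 100·(1 − 0.86949007) = 13.0510%.

13.0510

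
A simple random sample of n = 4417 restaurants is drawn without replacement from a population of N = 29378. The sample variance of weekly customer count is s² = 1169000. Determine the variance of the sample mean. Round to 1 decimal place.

224.9

Under SRS without replacement, Var(ȳ) = (1 − f)·s²/n with f = n/N = 4417/29378 = 0.15035060.
Var(ȳ) = (1 − 0.15035060)·1169000/4417 = 0.84964940·264.65927 = 224.86759.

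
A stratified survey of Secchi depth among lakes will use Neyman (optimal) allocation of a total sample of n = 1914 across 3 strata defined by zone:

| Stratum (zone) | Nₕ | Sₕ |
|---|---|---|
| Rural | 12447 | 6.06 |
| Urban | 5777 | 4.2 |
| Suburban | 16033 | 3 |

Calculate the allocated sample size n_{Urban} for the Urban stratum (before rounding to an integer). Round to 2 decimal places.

Neyman allocation: nₕ = n·NₕSₕ / Σⱼ NⱼSⱼ.
Σ NⱼSⱼ = 12447·6.06 + 5777·4.2 + 16033·3 = 147791.22.
n_{Urban} = 1914·5777·4.2 / 147791.22 = 314.23.

314.23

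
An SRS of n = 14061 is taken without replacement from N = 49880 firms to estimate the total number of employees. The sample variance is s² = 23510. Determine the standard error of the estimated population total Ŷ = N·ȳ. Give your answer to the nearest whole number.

54656

Var(Ŷ) = N²·Var(ȳ) = N²·(1 − n/N)·s²/n.
f = 14061/49880 = 0.28189655; Var(ȳ) = 0.71810345·23510/14061 = 1.2006694.
Var(Ŷ) = 49880² · 1.2006694 = 2.9872828 × 10^9.
SE(Ŷ) = √(2.9872828 × 10^9) = 54656.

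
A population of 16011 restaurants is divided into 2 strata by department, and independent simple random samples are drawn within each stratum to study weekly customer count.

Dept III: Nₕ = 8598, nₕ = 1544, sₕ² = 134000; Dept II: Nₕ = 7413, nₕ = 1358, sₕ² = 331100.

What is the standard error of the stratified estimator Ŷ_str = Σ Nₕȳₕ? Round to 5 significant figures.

127310

Var(Ŷ_str) = Σₕ Nₕ²(1 − fₕ)sₕ²/nₕ.
Dept III: 8598²·(1 − 1544/8598)·134000/1544 = 5.2636911 × 10^9.
Dept II: 7413²·(1 − 1358/7413)·331100/1358 = 1.0943785 × 10^10.
Sum = 1.6207476 × 10^10.
SE = √(1.6207476 × 10^10) = 127310.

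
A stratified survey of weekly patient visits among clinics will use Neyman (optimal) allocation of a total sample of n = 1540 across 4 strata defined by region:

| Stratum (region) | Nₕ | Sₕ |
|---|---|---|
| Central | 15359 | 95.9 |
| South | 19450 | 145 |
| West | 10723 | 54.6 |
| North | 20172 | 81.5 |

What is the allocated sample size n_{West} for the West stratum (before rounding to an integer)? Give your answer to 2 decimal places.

Neyman allocation: nₕ = n·NₕSₕ / Σⱼ NⱼSⱼ.
Σ NⱼSⱼ = 15359·95.9 + 19450·145 + 10723·54.6 + 20172·81.5 = 6.5226719 × 10^6.
n_{West} = 1540·10723·54.6 / (6.5226719 × 10^6) = 138.23.

138.23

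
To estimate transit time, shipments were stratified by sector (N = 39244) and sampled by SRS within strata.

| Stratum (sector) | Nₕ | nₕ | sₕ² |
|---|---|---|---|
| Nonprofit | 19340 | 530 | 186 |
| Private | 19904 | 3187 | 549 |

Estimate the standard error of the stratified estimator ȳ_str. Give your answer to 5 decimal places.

0.34657

Var(ȳ_str) = Σₕ Wₕ²(1 − fₕ)sₕ²/nₕ with Wₕ = Nₕ/N, N = 39244.
Nonprofit: Wₕ = 0.49281419; term = 0.49281419²·(1 − 0.02740434)·186/530 = 0.082896426.
Private: Wₕ = 0.50718581; term = 0.50718581²·(1 − 0.16011857)·549/3187 = 0.037217093.
Sum = 0.12011352.
SE = √(0.12011352) = 0.34657.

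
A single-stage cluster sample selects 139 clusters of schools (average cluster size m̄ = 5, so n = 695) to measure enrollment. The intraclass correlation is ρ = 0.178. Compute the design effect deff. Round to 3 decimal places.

deff = 1 + (5 − 1)·0.178 = 1 + 0.712 = 1.712.

1.712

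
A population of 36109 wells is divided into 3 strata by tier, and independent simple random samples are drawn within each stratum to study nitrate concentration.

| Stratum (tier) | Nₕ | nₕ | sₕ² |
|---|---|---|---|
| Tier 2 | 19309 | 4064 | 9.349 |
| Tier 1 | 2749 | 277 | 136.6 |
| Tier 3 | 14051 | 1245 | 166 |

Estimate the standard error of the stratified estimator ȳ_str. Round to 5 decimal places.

Var(ȳ_str) = Σₕ Wₕ²(1 − fₕ)sₕ²/nₕ with Wₕ = Nₕ/N, N = 36109.
Tier 2: Wₕ = 0.53474203; term = 0.53474203²·(1 − 0.21047180)·9.349/4064 = 5.193591 × 10^-4.
Tier 1: Wₕ = 0.07613060; term = 0.07613060²·(1 − 0.10076391)·136.6/277 = 0.0025701781.
Tier 3: Wₕ = 0.38912736; term = 0.38912736²·(1 − 0.08860579)·166/1245 = 0.018400454.
Sum = 0.021489991.
SE = √(0.021489991) = 0.14659.

0.14659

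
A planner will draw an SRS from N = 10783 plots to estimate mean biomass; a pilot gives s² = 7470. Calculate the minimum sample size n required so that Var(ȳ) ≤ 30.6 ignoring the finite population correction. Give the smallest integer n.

245

Without fpc, n₀ = s²/D = 7470/30.6 = 244.1176.
Rounding up, n = 245.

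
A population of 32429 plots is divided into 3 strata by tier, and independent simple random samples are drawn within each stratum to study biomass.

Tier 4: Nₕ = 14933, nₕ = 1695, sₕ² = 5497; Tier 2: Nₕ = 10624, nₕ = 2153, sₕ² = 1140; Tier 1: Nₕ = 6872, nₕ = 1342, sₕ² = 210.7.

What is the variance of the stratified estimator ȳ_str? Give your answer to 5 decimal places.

Var(ȳ_str) = Σₕ Wₕ²(1 − fₕ)sₕ²/nₕ with Wₕ = Nₕ/N, N = 32429.
Tier 4: Wₕ = 0.46048290; term = 0.46048290²·(1 − 0.11350700)·5497/1695 = 0.60961882.
Tier 2: Wₕ = 0.32760801; term = 0.32760801²·(1 − 0.20265437)·1140/2153 = 0.045312336.
Tier 1: Wₕ = 0.21190909; term = 0.21190909²·(1 − 0.19528522)·210.7/1342 = 0.0056735278.
Sum = 0.66060468.

0.66060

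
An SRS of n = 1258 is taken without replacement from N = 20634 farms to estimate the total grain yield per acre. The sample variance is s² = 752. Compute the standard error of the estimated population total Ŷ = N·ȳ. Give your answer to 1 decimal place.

15459.4

Var(Ŷ) = N²·Var(ȳ) = N²·(1 − n/N)·s²/n.
f = 1258/20634 = 0.06096734; Var(ȳ) = 0.93903266·752/1258 = 0.56132954.
Var(Ŷ) = 20634² · 0.56132954 = 2.3899276 × 10^8.
SE(Ŷ) = √(2.3899276 × 10^8) = 15459.4.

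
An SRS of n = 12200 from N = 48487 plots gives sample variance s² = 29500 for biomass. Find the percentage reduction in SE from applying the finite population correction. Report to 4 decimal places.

f = n/N = 12200/48487 = 0.25161383.
SE_no-fpc = √(s²/n) = 1.5550025; SE_fpc = √((1−f)s²/n) = 1.345222.
Ratio = √(1−f) = 0.86509315. Reduction = 100·(1 − 0.86509315) = 13.4907%.

13.4907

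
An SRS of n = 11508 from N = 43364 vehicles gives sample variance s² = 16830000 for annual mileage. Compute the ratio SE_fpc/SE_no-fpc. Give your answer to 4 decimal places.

f = n/N = 11508/43364 = 0.26538142.
SE_no-fpc = √(s²/n) = 38.242135; SE_fpc = √((1−f)s²/n) = 32.777293.
Ratio = √(1−f) = 0.85709893.

0.8571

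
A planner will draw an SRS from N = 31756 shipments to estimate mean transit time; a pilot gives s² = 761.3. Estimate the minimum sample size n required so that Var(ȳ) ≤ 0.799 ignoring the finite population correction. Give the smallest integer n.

Without fpc, n₀ = s²/D = 761.3/0.799 = 952.8160.
Rounding up, n = 953.

953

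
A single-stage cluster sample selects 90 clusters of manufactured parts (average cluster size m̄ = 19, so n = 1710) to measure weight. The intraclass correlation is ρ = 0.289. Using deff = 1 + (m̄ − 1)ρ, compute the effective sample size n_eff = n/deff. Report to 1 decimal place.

deff = 1 + (19 − 1)·0.289 = 1 + 5.202 = 6.202.
n_eff = 1710 / 6.202 = 275.7.

275.7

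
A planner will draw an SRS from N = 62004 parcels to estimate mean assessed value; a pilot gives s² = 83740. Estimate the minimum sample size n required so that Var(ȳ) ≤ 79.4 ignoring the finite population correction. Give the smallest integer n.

1055

Without fpc, n₀ = s²/D = 83740/79.4 = 1054.6599.
Rounding up, n = 1055.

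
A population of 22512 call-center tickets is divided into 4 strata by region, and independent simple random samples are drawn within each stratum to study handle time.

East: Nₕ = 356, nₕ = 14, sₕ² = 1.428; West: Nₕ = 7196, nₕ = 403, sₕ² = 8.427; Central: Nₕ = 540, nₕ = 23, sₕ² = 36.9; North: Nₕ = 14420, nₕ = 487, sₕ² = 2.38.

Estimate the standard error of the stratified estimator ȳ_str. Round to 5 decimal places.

Var(ȳ_str) = Σₕ Wₕ²(1 − fₕ)sₕ²/nₕ with Wₕ = Nₕ/N, N = 22512.
East: Wₕ = 0.01581379; term = 0.01581379²·(1 − 0.03932584)·1.428/14 = 2.4504628 × 10^-5.
West: Wₕ = 0.31965174; term = 0.31965174²·(1 − 0.05600334)·8.427/403 = 0.002016938.
Central: Wₕ = 0.02398721; term = 0.02398721²·(1 − 0.04259259)·36.9/23 = 8.8380137 × 10^-4.
North: Wₕ = 0.64054726; term = 0.64054726²·(1 − 0.03377254)·2.38/487 = 0.0019374466.
Sum = 0.0048626906.
SE = √(0.0048626906) = 0.06973.

0.06973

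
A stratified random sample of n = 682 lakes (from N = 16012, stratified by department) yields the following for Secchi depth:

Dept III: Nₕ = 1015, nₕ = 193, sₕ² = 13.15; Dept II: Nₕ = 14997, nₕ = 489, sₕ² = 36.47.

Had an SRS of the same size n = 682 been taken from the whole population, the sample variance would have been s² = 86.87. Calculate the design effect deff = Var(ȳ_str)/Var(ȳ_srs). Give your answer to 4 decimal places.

Var(ȳ_str) = Σ Wₕ²(1−fₕ)sₕ²/nₕ with Wₕ = Nₕ/16012:
  Dept III: (1015/16012)²·(1−193/1015)·13.15/193 = 2.2172524 × 10^-4
  Dept II: (14997/16012)²·(1−489/14997)·36.47/489 = 0.063291834
  → Var(ȳ_str) = 0.063513559.
Var(ȳ_srs) = (1 − 682/16012)·86.87/682 = 0.12195006.
deff = 0.063513559 / 0.12195006 = 0.5208.

0.5208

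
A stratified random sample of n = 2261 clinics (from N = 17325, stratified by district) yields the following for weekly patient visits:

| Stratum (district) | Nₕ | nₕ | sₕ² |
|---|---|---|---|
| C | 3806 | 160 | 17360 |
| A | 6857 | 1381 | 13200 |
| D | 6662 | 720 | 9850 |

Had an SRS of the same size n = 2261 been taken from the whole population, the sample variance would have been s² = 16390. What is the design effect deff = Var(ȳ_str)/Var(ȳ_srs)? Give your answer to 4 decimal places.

Var(ȳ_str) = Σ Wₕ²(1−fₕ)sₕ²/nₕ with Wₕ = Nₕ/17325:
  C: (3806/17325)²·(1−160/3806)·17360/160 = 5.016129
  A: (6857/17325)²·(1−1381/6857)·13200/1381 = 1.1957251
  D: (6662/17325)²·(1−720/6662)·9850/720 = 1.8042409
  → Var(ȳ_str) = 8.016095.
Var(ȳ_srs) = (1 − 2261/17325)·16390/2261 = 6.3029731.
deff = 8.016095 / 6.3029731 = 1.2718.

1.2718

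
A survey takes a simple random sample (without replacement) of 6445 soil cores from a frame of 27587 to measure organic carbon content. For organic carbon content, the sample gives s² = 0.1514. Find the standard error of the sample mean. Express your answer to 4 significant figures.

Under SRS without replacement, Var(ȳ) = (1 − f)·s²/n with f = n/N = 6445/27587 = 0.23362453.
Var(ȳ) = (1 − 0.23362453)·0.1514/6445 = 0.76637547·2.3491078 × 10^-5 = 1.8002986 × 10^-5.
SE(ȳ) = √(1.8002986 × 10^-5) = 0.004243.

0.004243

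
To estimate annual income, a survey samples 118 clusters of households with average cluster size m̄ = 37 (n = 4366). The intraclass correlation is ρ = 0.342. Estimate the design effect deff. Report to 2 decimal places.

deff = 1 + (37 − 1)·0.342 = 1 + 12.312 = 13.312.

13.31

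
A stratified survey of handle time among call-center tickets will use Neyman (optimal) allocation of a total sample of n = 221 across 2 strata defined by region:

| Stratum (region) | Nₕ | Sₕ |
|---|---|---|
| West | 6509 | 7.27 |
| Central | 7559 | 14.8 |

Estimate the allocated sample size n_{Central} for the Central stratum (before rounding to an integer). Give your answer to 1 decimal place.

Neyman allocation: nₕ = n·NₕSₕ / Σⱼ NⱼSⱼ.
Σ NⱼSⱼ = 6509·7.27 + 7559·14.8 = 159193.63.
n_{Central} = 221·7559·14.8 / 159193.63 = 155.3.

155.3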